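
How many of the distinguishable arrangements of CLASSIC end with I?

Fix I in the last position and arrange the remaining 6 letters.
Those 6 letters have C appearing twice and S appearing twice, giving (6)!/(2!·2!) = 180.

180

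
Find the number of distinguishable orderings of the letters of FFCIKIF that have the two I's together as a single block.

120

Treat the 2 copies of I as a single block. The multiset to arrange is then {II, C, F, F, F, K}, 6 items in all.
That gives (6)!/(3!) = 120 arrangements.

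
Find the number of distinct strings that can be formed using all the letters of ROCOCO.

ROCOCO has 6 letters with C appearing twice and O appearing 3 times.
Dividing 6! = 720 by 3!·2! = 12 for the repeated letters gives 60.

60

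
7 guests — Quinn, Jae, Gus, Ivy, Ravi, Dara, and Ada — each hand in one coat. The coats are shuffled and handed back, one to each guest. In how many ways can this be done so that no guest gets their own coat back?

1854

Let Aᵢ be the assignments in which guest i gets their own coat. We want the size of the complement of A₁∪…∪A_7.
By inclusion–exclusion this is Σ_{j=0}^{7} (−1)^j C(7,j)·(7−j)!.
Computing: 5040 − 5040 + 2520 − 840 + 210 − 42 + 7 − 1 = 1854.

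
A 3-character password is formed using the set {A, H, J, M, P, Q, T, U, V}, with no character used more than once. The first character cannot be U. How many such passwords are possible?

448

The first character has 9−1 = 8 choices (anything except U).
The remaining 2 characters are filled from the other 8 symbols without repetition: 8 × 7 = 56.
Total: 8 × 56 = 448.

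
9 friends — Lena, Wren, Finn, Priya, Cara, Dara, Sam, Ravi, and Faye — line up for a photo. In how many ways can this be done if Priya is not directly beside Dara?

There are 9! = 362880 arrangements in all. If Priya and Dara are adjacent, merging them into one block gives 2·(8)! = 80640 arrangements.
Complementary counting: 362880 − 80640 = 282240.

282240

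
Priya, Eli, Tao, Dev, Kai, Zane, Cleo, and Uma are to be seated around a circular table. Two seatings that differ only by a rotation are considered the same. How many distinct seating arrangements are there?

5040

Seat Priya anywhere (absorbing the rotational symmetry), then permute the other 7: (7)! = 5040.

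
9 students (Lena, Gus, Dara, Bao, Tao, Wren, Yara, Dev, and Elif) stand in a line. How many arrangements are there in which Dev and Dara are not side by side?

Of the 9! = 362880 arrangements, those with Dev and Dara adjacent number 2 × 8! = 80640 (treat the pair as a block with 2 internal orders).
So 362880 − 80640 = 282240 arrangements keep them apart.

282240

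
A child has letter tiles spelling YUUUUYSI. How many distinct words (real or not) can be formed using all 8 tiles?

840

The 8 letters of YUUUUYSI have repeats: U appearing 4 times and Y appearing twice.
So there are 8! / (4!·2!) = 840 distinguishable arrangements.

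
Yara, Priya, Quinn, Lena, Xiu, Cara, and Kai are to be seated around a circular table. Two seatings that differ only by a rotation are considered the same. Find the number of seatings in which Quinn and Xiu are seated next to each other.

Glue Quinn and Xiu into a block (2 internal orders). Seating 6 units around a circle gives (5)! arrangements.
So 2 × (5)! = 2 × 120 = 240.

240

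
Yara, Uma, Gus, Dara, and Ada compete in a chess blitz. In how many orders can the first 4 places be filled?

120

This is an ordered selection of 4 from 5: P(5,4).
That gives 5 × 4 × 3 × 2 = 120.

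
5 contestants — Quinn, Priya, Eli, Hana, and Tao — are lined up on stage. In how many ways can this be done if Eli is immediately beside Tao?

48

Treat {Eli, Tao} as a single unit. There are 4 units to order, and the pair itself can be ordered 2 ways.
So the count is 2·(4)! = 48.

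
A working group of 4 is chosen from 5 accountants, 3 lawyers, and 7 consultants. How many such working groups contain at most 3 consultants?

Split by how many consultants are chosen (0 through 3).
Sum: C(7,0)·C(8,4) + C(7,1)·C(8,3) + C(7,2)·C(8,2) + C(7,3)·C(8,1) = 70 + 392 + 588 + 280 = 1330.

1330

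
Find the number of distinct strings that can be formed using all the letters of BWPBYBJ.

BWPBYBJ has 7 letters with B appearing 3 times.
The number of distinct arrangements is 7!/(3!) = 5040/6 = 840.

840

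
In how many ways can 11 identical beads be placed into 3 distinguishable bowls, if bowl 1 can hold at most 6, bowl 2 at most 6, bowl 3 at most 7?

38

By stars and bars, unrestricted non-negative solutions to x_1+…+x_3 = 11 number C(11+2,2) = 78.
Subtract solutions that violate a single cap (substitute x_i' = x_i − (cap_i+1)): x_1 ≥ 7 gives C(6,2) = 15; x_2 ≥ 7 gives C(6,2) = 15; x_3 ≥ 8 gives C(5,2) = 10. Together 40.
No two caps can be exceeded simultaneously, so the pair terms are all 0.
By inclusion–exclusion the count is 78 − 40 + 0 = 38.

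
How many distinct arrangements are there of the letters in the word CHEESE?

120

Letter multiplicities in CHEESE: C×1, E×3, H×1, S×1.
The number of distinct arrangements is 6!/(3!) = 720/6 = 120.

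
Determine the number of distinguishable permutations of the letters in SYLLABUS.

10080

Letter multiplicities in SYLLABUS: A×1, B×1, L×2, S×2, U×1, Y×1.
Dividing 8! = 40320 by 2!·2! = 4 for the repeated letters gives 10080.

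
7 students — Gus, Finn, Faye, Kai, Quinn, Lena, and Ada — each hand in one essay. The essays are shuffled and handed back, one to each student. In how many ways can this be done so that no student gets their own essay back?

1854

Let Aᵢ be the assignments in which student i gets their own essay. We want the size of the complement of A₁∪…∪A_7.
By inclusion–exclusion this is Σ_{j=0}^{7} (−1)^j C(7,j)·(7−j)!.
Computing: 5040 − 5040 + 2520 − 840 + 210 − 42 + 7 − 1 = 1854.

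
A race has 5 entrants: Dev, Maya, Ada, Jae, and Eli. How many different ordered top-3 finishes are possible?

This is an ordered selection of 3 from 5: P(5,3).
That gives 5 × 4 × 3 = 60.

60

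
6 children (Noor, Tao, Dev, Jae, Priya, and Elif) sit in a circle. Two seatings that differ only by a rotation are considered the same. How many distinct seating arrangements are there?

Seat Noor anywhere (absorbing the rotational symmetry), then permute the other 5: (5)! = 120.

120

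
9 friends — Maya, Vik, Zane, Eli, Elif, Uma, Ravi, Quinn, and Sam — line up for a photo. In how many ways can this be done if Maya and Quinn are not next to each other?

282240

There are 9! = 362880 arrangements in all. If Maya and Quinn are adjacent, merging them into one block gives 2·(8)! = 80640 arrangements.
Complementary counting: 362880 − 80640 = 282240.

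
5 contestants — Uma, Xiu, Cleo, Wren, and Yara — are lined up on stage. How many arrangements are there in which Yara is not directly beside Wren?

Of the 5! = 120 arrangements, those with Yara and Wren adjacent number 2 × 4! = 48 (treat the pair as a block with 2 internal orders).
So 120 − 48 = 72 arrangements keep them apart.

72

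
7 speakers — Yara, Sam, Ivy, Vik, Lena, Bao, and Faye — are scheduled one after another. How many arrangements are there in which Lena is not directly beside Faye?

Of the 7! = 5040 arrangements, those with Lena and Faye adjacent number 2 × 6! = 1440 (treat the pair as a block with 2 internal orders).
So 5040 − 1440 = 3600 arrangements keep them apart.

3600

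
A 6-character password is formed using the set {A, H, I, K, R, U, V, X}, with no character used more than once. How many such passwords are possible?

Choose and order 6 of the 8 symbols: the first character has 8 options, the next 7, and so on down to 3.
That product is 8 × 7 × 6 × 5 × 4 × 3 = 20160.

20160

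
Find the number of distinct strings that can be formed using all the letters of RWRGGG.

Letter multiplicities in RWRGGG: G×3, R×2, W×1.
So there are 6! / (3!·2!) = 60 distinguishable arrangements.

60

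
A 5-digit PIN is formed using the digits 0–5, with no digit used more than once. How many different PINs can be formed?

With no repetition, fill the 5 digits in order: 6 choices, then 5, down to 2.
That product is 6 × 5 × 4 × 3 × 2 = 720.

720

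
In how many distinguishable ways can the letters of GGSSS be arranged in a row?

10

Letter multiplicities in GGSSS: G×2, S×3.
Dividing 5! = 120 by 3!·2! = 12 for the repeated letters gives 10.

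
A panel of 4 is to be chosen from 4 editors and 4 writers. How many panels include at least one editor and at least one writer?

With no constraint there are C(8,4) = 70 possible selections.
Subtract selections that omit an entire group: no editors → C(4,4) = 1; no writers → C(4,4) = 1.
Both groups omitted at once is impossible, so 70 − 2 = 68.

68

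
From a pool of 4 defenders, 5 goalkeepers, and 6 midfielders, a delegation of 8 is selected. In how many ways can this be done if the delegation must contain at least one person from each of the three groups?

Total 8-person selections from all 15: C(15,8) = 6435.
Selections missing a whole group: no defenders → C(11,8) = 165; no goalkeepers → C(10,8) = 45; no midfielders → C(9,8) = 9.
Add back selections omitting two groups (i.e. drawn from a single group): C(4,8) + C(5,8) + C(6,8) = 0.
By inclusion–exclusion: 6435 − 219 + 0 = 6216.

6216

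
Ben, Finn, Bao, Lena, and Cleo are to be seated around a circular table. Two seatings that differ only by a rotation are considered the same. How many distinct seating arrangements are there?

Fix one person's seat to break rotational symmetry; the remaining 4 people can be arranged in (4)! = 24 ways.

24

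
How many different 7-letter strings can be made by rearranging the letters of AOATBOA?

420

The 7 letters of AOATBOA have repeats: A appearing 3 times and O appearing twice.
The number of distinct arrangements is 7!/(3!·2!) = 5040/12 = 420.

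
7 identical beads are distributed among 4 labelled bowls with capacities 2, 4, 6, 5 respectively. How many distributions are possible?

Without the upper bounds there are C(10,3) = 120 ways to split 7 among 4 bowls.
Subtract solutions that violate a single cap (substitute x_i' = x_i − (cap_i+1)): x_1 ≥ 3 gives C(7,3) = 35; x_2 ≥ 5 gives C(5,3) = 10; x_3 ≥ 7 gives C(3,3) = 1; x_4 ≥ 6 gives C(4,3) = 4. Together 50.
No two caps can be exceeded simultaneously, so the pair terms are all 0.
By inclusion–exclusion the count is 120 − 50 + 0 = 70.

70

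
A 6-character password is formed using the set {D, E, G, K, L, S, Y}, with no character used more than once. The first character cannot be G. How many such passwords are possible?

4320

The first character has 7−1 = 6 choices (anything except G).
The remaining 5 characters are filled from the other 6 symbols without repetition: 6 × 5 × 4 × 3 × 2 = 720.
Total: 6 × 720 = 4320.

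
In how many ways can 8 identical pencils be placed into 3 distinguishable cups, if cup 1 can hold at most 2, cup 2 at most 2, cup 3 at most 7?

8

By stars and bars, unrestricted non-negative solutions to x_1+…+x_3 = 8 number C(8+2,2) = 45.
Subtract solutions that violate a single cap (substitute x_i' = x_i − (cap_i+1)): x_1 ≥ 3 gives C(7,2) = 21; x_2 ≥ 3 gives C(7,2) = 21; x_3 ≥ 8 gives C(2,2) = 1. Together 43.
Add back pairs where two caps are both exceeded: 6 + 0 + 0 = 6.
By inclusion–exclusion the count is 45 − 43 + 6 = 8.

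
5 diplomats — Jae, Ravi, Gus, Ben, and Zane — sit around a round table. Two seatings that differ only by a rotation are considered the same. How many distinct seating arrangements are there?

Seat Jae anywhere (absorbing the rotational symmetry), then permute the other 4: (4)! = 24.

24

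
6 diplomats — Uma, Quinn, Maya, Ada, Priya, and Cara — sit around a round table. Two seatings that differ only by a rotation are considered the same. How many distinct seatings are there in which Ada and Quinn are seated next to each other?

Treat {Ada, Quinn} as one unit (2 internal orders) and seat the resulting 5 units around the table: (4)! circular arrangements.
So 2 × (4)! = 2 × 24 = 48.

48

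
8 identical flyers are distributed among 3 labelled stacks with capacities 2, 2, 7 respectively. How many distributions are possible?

8

Ignoring the caps, the number of non-negative solutions to x_1+…+x_3 = 8 is C(10,2) = 45.
Subtract solutions that violate a single cap (substitute x_i' = x_i − (cap_i+1)): x_1 ≥ 3 gives C(7,2) = 21; x_2 ≥ 3 gives C(7,2) = 21; x_3 ≥ 8 gives C(2,2) = 1. Together 43.
Add back pairs where two caps are both exceeded: 6 + 0 + 0 = 6.
By inclusion–exclusion the count is 45 − 43 + 6 = 8.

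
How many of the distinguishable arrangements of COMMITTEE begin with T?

Fix T in the first position and arrange the remaining 8 letters.
Those 8 letters have E appearing twice and M appearing twice, giving (8)!/(2!·2!) = 10080.

10080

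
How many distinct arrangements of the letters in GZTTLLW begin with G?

180

With the first slot taken by G, it remains to arrange the other 6 letters (ZTTLLW).
Those 6 letters have L appearing twice and T appearing twice, giving (6)!/(2!·2!) = 180.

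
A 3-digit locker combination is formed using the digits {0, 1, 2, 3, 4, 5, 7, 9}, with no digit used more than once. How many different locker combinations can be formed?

336

Choose and order 3 of the 8 symbols: the first digit has 8 options, the next 7, then 6.
That product is 8 × 7 × 6 = 336.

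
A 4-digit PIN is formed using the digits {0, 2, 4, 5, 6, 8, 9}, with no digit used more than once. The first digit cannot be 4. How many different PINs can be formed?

720

The first digit has 7−1 = 6 choices (anything except 4).
The remaining 3 digits are filled from the other 6 symbols without repetition: 6 × 5 × 4 = 120.
Total: 6 × 120 = 720.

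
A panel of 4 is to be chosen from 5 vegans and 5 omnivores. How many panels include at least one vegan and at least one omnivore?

200

Total 4-person selections from all 10: C(10,4) = 210.
Subtract selections that omit an entire group: no vegans → C(5,4) = 5; no omnivores → C(5,4) = 5.
Both groups omitted at once is impossible, so 210 − 10 = 200.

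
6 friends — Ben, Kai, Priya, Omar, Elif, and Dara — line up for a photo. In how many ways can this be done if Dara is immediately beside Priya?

Treat {Dara, Priya} as a single unit. There are 5 units to order, and the pair itself can be ordered 2 ways.
That gives 2 × 5! = 2 × 120 = 240.

240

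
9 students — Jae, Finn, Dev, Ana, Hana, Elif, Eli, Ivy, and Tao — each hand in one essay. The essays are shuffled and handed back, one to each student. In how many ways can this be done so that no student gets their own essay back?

Count assignments avoiding every fixed point. For any j of the 9 students fixed to their own essay, the other 9−j can be arranged in (9−j)! ways.
By inclusion–exclusion this is Σ_{j=0}^{9} (−1)^j C(9,j)·(9−j)!.
Computing: 362880 − 362880 + 181440 − 60480 + 15120 − 3024 + 504 − 72 + 9 − 1 = 133496.

133496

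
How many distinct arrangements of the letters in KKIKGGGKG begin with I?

With the first slot taken by I, it remains to arrange the other 8 letters (KKKGGGKG).
Those 8 letters have G appearing 4 times and K appearing 4 times, giving (8)!/(4!·4!) = 70.

70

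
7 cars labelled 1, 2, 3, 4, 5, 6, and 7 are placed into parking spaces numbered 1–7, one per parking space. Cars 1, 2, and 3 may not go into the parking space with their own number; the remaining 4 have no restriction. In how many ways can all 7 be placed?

3216

Let Aᵢ (for i ∈ {1, 2, 3}) be the placements that put car i in its forbidden parking space. Any j of these fix j positions, leaving (7−j)! ways to fill the rest, and there are C(3,j) ways to pick which j.
By inclusion–exclusion, the number of valid placements is Σ_{j=0}^{3} (−1)^j C(3,j)·(7−j)!.
Computing: 5040 − 2160 + 360 − 24 = 3216.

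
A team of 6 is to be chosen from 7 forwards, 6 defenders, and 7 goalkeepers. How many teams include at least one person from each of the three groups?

32340

Unrestricted: C(20,6) = 38760 ways to pick any 6 of the 20.
Subtract selections that omit an entire group: no forwards → C(13,6) = 1716; no defenders → C(14,6) = 3003; no goalkeepers → C(13,6) = 1716.
Add back selections omitting two groups (i.e. drawn from a single group): C(7,6) + C(6,6) + C(7,6) = 15.
By inclusion–exclusion: 38760 − 6435 + 15 = 32340.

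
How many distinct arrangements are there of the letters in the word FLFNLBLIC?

30240

FLFNLBLIC has 9 letters with F appearing twice and L appearing 3 times.
So there are 9! / (3!·2!) = 30240 distinguishable arrangements.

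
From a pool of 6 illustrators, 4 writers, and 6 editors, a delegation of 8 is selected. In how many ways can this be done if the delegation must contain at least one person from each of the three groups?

12285

Unrestricted: C(16,8) = 12870 ways to pick any 8 of the 16.
Selections missing a whole group: no illustrators → C(10,8) = 45; no writers → C(12,8) = 495; no editors → C(10,8) = 45.
Add back selections omitting two groups (i.e. drawn from a single group): C(6,8) + C(4,8) + C(6,8) = 0.
By inclusion–exclusion: 12870 − 585 + 0 = 12285.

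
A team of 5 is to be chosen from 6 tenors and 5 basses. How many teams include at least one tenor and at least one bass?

455

Unrestricted: C(11,5) = 462 ways to pick any 5 of the 11.
Subtract selections that omit an entire group: no tenors → C(5,5) = 1; no basses → C(6,5) = 6.
Both groups omitted at once is impossible, so 462 − 7 = 455.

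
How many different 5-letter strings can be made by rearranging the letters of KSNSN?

30

KSNSN has 5 letters with N appearing twice and S appearing twice.
The number of distinct arrangements is 5!/(2!·2!) = 120/4 = 30.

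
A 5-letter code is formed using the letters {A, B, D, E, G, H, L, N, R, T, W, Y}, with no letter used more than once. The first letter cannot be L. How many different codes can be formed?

87120

The first letter has 12−1 = 11 choices (anything except L).
The remaining 4 letters are filled from the other 11 symbols without repetition: 11 × 10 × 9 × 8 = 7920.
Total: 11 × 7920 = 87120.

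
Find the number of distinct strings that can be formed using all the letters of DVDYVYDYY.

1260

The 9 letters of DVDYVYDYY have repeats: D appearing 3 times, V appearing twice, and Y appearing 4 times.
Dividing 9! = 362880 by 4!·3!·2! = 288 for the repeated letters gives 1260.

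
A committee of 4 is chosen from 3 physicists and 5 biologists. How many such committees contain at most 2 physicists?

65

Split by how many physicists are chosen (0 through 2).
Sum: C(3,0)·C(5,4) + C(3,1)·C(5,3) + C(3,2)·C(5,2) = 5 + 30 + 30 = 65.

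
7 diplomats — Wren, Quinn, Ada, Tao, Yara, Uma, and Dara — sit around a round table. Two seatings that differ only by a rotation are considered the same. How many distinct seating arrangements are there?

Fix one person's seat to break rotational symmetry; the remaining 6 people can be arranged in (6)! = 720 ways.

720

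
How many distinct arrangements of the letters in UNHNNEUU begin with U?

With the first slot taken by U, it remains to arrange the other 7 letters (NHNNEUU).
Those 7 letters have N appearing 3 times and U appearing twice, giving (7)!/(3!·2!) = 420.

420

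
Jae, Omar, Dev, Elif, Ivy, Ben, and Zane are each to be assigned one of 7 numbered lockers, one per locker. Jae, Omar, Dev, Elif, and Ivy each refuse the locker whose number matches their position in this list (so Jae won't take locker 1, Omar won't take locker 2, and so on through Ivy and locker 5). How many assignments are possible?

Let Aᵢ (for 1 ≤ i ≤ 5) be the placements that put person i in their forbidden locker. Any j of these fix j positions, leaving (7−j)! ways to fill the rest, and there are C(5,j) ways to pick which j.
By inclusion–exclusion, the number of valid placements is Σ_{j=0}^{5} (−1)^j C(5,j)·(7−j)!.
Computing: 5040 − 3600 + 1200 − 240 + 30 − 2 = 2428.

2428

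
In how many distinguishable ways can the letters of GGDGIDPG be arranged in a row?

The 8 letters of GGDGIDPG have repeats: D appearing twice and G appearing 4 times.
The number of distinct arrangements is 8!/(4!·2!) = 40320/48 = 840.

840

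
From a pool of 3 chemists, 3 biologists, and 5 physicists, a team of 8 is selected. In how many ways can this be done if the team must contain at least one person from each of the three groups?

Total 8-person selections from all 11: C(11,8) = 165.
Subtract selections that omit an entire group: no chemists → C(8,8) = 1; no biologists → C(8,8) = 1; no physicists → C(6,8) = 0.
Add back selections omitting two groups (i.e. drawn from a single group): C(3,8) + C(3,8) + C(5,8) = 0.
By inclusion–exclusion: 165 − 2 + 0 = 163.

163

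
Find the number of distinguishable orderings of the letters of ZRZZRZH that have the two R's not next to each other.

There are 7!/(4!·2!) = 105 arrangements of ZRZZRZH in total.
If the two R's are adjacent, glue them into one block, leaving 6 items to arrange: (6)!/(4!) = 30 ways.
Subtracting, 105 − 30 = 75 arrangements keep the R's apart.

75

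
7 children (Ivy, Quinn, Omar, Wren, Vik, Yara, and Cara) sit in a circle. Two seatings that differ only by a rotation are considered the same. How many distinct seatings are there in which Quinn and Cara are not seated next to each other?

All circular seatings of 7 people number (6)! = 720.
Those with Quinn next to Cara: fuse the pair into one unit and seat 6 units around a circle — 2·(5)! = 240.
Subtracting, 720 − 240 = 480.

480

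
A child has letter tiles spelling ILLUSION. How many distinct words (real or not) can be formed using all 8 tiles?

10080

ILLUSION has 8 letters with I appearing twice and L appearing twice.
Dividing 8! = 40320 by 2!·2! = 4 for the repeated letters gives 10080.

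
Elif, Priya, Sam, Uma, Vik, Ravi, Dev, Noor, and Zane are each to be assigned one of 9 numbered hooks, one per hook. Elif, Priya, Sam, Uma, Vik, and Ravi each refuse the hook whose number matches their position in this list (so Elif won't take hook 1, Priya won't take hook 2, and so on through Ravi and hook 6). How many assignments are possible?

183822

Let Aᵢ (for 1 ≤ i ≤ 6) be the placements that put person i in their forbidden hook. Any j of these fix j positions, leaving (9−j)! ways to fill the rest, and there are C(6,j) ways to pick which j.
By inclusion–exclusion, the number of valid placements is Σ_{j=0}^{6} (−1)^j C(6,j)·(9−j)!.
Computing: 362880 − 241920 + 75600 − 14400 + 1800 − 144 + 6 = 183822.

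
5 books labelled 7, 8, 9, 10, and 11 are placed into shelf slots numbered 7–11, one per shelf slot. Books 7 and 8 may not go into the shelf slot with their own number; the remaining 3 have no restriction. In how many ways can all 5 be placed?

78

Let Aᵢ (for i ∈ {7, 8}) be the placements that put book i in its forbidden shelf slot. Any j of these fix j positions, leaving (5−j)! ways to fill the rest, and there are C(2,j) ways to pick which j.
By inclusion–exclusion, the number of valid placements is Σ_{j=0}^{2} (−1)^j C(2,j)·(5−j)!.
Computing: 120 − 48 + 6 = 78.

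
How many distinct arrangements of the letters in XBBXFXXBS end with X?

Fix X in the last position and arrange the remaining 8 letters.
Those 8 letters have B appearing 3 times and X appearing 3 times, giving (8)!/(3!·3!) = 1120.

1120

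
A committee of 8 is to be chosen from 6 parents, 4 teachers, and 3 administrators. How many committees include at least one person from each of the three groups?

1233

Total 8-person selections from all 13: C(13,8) = 1287.
Selections missing a whole group: no parents → C(7,8) = 0; no teachers → C(9,8) = 9; no administrators → C(10,8) = 45.
Add back selections omitting two groups (i.e. drawn from a single group): C(6,8) + C(4,8) + C(3,8) = 0.
By inclusion–exclusion: 1287 − 54 + 0 = 1233.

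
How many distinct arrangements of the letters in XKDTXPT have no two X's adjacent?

There are 7!/(2!·2!) = 1260 arrangements of XKDTXPT in total.
Arrangements with the X's together: treat XX as one letter, giving (6)!/(2!) = 360.
Subtracting, 1260 − 360 = 900 arrangements keep the X's apart.

900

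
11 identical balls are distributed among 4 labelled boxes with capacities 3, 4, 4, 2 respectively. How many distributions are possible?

10

Without the upper bounds there are C(14,3) = 364 ways to split 11 among 4 boxes.
Subtract solutions that violate a single cap (substitute x_i' = x_i − (cap_i+1)): x_1 ≥ 4 gives C(10,3) = 120; x_2 ≥ 5 gives C(9,3) = 84; x_3 ≥ 5 gives C(9,3) = 84; x_4 ≥ 3 gives C(11,3) = 165. Together 453.
Add back pairs where two caps are both exceeded: 10 + 10 + 35 + 4 + 20 + 20 = 99.
By inclusion–exclusion the count is 364 − 453 + 99 = 10.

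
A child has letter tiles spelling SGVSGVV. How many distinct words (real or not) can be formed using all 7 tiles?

210

The 7 letters of SGVSGVV have repeats: G appearing twice, S appearing twice, and V appearing 3 times.
Dividing 7! = 5040 by 3!·2!·2! = 24 for the repeated letters gives 210.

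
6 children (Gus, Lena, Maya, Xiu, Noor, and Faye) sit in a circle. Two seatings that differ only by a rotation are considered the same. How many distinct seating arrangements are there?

120

Around a circle, 6 distinct people have 6!/6 = (5)! = 120 rotationally distinct seatings.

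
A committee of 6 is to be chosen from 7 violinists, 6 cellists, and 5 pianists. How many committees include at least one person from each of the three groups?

15470

Total 6-person selections from all 18: C(18,6) = 18564.
Selections missing a whole group: no violinists → C(11,6) = 462; no cellists → C(12,6) = 924; no pianists → C(13,6) = 1716.
Add back selections omitting two groups (i.e. drawn from a single group): C(7,6) + C(6,6) + C(5,6) = 8.
By inclusion–exclusion: 18564 − 3102 + 8 = 15470.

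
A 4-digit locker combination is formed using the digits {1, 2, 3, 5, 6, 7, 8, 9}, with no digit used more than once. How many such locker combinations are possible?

This is a permutation of 4 out of 8: P(8,4) = 8!/4!.
That product is 8 × 7 × 6 × 5 = 1680.

1680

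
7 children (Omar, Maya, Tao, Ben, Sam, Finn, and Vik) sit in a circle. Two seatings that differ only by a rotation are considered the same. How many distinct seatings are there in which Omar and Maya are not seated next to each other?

Without the restriction there are (6)! = 720 seatings.
Seatings with Omar beside Maya: treat them as a block with 2 internal orders, giving 2 × (5)! = 240.
Subtracting, 720 − 240 = 480.

480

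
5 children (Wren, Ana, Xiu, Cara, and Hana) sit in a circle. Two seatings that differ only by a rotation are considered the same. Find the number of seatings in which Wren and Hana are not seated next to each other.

12

Without the restriction there are (4)! = 24 seatings.
Seatings with Wren beside Hana: treat them as a block with 2 internal orders, giving 2 × (3)! = 12.
Subtracting, 24 − 12 = 12.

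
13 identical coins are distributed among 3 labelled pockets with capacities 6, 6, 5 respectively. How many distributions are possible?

By stars and bars, unrestricted non-negative solutions to x_1+…+x_3 = 13 number C(13+2,2) = 105.
Subtract solutions that violate a single cap (substitute x_i' = x_i − (cap_i+1)): x_1 ≥ 7 gives C(8,2) = 28; x_2 ≥ 7 gives C(8,2) = 28; x_3 ≥ 6 gives C(9,2) = 36. Together 92.
Add back pairs where two caps are both exceeded: 0 + 1 + 1 = 2.
By inclusion–exclusion the count is 105 − 92 + 2 = 15.

15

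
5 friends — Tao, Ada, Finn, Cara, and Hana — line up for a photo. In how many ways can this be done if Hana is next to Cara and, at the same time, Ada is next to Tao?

24

Treat {Hana,Cara} as one block (2 orders) and {Ada,Tao} as another (2 orders).
That leaves 3 units to arrange: 2 × 2 × 3! = 4 × 6 = 24.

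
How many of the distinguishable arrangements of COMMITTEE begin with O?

5040

Fix O in the first position and arrange the remaining 8 letters.
Those 8 letters have E appearing twice, M appearing twice, and T appearing twice, giving (8)!/(2!·2!·2!) = 5040.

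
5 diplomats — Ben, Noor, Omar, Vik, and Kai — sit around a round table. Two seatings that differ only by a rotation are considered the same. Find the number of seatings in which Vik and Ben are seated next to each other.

12

Treat {Vik, Ben} as one unit (2 internal orders) and seat the resulting 4 units around the table: (3)! circular arrangements.
So 2 × (3)! = 2 × 6 = 12.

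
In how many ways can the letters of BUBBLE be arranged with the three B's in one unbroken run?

24

Treat the 3 copies of B as a single block. The multiset to arrange is then {BBB, E, L, U}, 4 items in all.
All 4 items are distinct, so there are (4)! = 24 arrangements.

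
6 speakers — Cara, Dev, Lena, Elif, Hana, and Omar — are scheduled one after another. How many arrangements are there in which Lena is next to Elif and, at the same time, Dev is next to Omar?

96

Treat {Lena,Elif} as one block (2 orders) and {Dev,Omar} as another (2 orders).
That leaves 4 units to arrange: 2 × 2 × 4! = 4 × 24 = 96.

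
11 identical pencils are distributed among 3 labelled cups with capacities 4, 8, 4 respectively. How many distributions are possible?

19

Without the upper bounds there are C(13,2) = 78 ways to split 11 among 3 cups.
Subtract solutions that violate a single cap (substitute x_i' = x_i − (cap_i+1)): x_1 ≥ 5 gives C(8,2) = 28; x_2 ≥ 9 gives C(4,2) = 6; x_3 ≥ 5 gives C(8,2) = 28. Together 62.
Add back pairs where two caps are both exceeded: 0 + 3 + 0 = 3.
By inclusion–exclusion the count is 78 − 62 + 3 = 19.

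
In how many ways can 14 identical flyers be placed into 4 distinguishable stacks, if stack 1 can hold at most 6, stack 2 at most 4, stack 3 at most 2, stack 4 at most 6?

Without the upper bounds there are C(17,3) = 680 ways to split 14 among 4 stacks.
Subtract solutions that violate a single cap (substitute x_i' = x_i − (cap_i+1)): x_1 ≥ 7 gives C(10,3) = 120; x_2 ≥ 5 gives C(12,3) = 220; x_3 ≥ 3 gives C(14,3) = 364; x_4 ≥ 7 gives C(10,3) = 120. Together 824.
Add back pairs where two caps are both exceeded: 10 + 35 + 1 + 84 + 10 + 35 = 175.
By inclusion–exclusion the count is 680 − 824 + 175 = 31.

31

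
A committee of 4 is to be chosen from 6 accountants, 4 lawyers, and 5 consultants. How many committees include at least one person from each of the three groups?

Unrestricted: C(15,4) = 1365 ways to pick any 4 of the 15.
Subtract selections that omit an entire group: no accountants → C(9,4) = 126; no lawyers → C(11,4) = 330; no consultants → C(10,4) = 210.
Add back selections omitting two groups (i.e. drawn from a single group): C(6,4) + C(4,4) + C(5,4) = 21.
By inclusion–exclusion: 1365 − 666 + 21 = 720.

720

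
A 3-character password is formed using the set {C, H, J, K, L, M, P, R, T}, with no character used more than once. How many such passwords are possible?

This is a permutation of 3 out of 9: P(9,3) = 9!/6!.
9 × 8 × 7 = 504.

504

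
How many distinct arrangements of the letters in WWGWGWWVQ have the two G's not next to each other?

Total arrangements of WWGWGWWVQ: 9!/(5!·2!) = 1512.
If the two G's are adjacent, glue them into one block, leaving 8 items to arrange: (8)!/(5!) = 336 ways.
Hence 1512 − 336 = 1176.

1176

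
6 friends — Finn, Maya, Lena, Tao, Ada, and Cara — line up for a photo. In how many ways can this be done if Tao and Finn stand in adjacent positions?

240

Place the 4 others and the Tao-Finn pair as 5 objects in a line; the pair has 2 internal arrangements.
So the count is 2·(5)! = 240.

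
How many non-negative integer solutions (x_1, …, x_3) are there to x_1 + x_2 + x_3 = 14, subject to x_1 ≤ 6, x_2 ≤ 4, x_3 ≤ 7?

10

Without the upper bounds there are C(16,2) = 120 ways to split 14 among 3 variables.
Subtract solutions that violate a single cap (substitute x_i' = x_i − (cap_i+1)): x_1 ≥ 7 gives C(9,2) = 36; x_2 ≥ 5 gives C(11,2) = 55; x_3 ≥ 8 gives C(8,2) = 28. Together 119.
Add back pairs where two caps are both exceeded: 6 + 0 + 3 = 9.
By inclusion–exclusion the count is 120 − 119 + 9 = 10.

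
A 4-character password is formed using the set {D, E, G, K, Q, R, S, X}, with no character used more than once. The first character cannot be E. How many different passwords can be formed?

1470

The first character has 8−1 = 7 choices (anything except E).
The remaining 3 characters are filled from the other 7 symbols without repetition: 7 × 6 × 5 = 210.
Total: 7 × 210 = 1470.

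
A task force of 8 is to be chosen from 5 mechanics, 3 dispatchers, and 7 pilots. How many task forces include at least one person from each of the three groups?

5894

With no constraint there are C(15,8) = 6435 possible selections.
Selections missing a whole group: no mechanics → C(10,8) = 45; no dispatchers → C(12,8) = 495; no pilots → C(8,8) = 1.
Add back selections omitting two groups (i.e. drawn from a single group): C(5,8) + C(3,8) + C(7,8) = 0.
By inclusion–exclusion: 6435 − 541 + 0 = 5894.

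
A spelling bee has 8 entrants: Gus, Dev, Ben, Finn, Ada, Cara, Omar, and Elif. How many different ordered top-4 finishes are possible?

There are 8 choices for 1st place, 7 for 2nd, and so on down to 5 for position 4.
That gives 8 × 7 × 6 × 5 = 1680.

1680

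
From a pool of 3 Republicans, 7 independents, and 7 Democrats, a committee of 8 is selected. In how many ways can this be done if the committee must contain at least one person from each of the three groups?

With no constraint there are C(17,8) = 24310 possible selections.
Subtract selections that omit an entire group: no Republicans → C(14,8) = 3003; no independents → C(10,8) = 45; no Democrats → C(10,8) = 45.
Add back selections omitting two groups (i.e. drawn from a single group): C(3,8) + C(7,8) + C(7,8) = 0.
By inclusion–exclusion: 24310 − 3093 + 0 = 21217.

21217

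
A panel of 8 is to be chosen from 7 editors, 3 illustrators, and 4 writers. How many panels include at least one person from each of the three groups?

Total 8-person selections from all 14: C(14,8) = 3003.
Subtract selections that omit an entire group: no editors → C(7,8) = 0; no illustrators → C(11,8) = 165; no writers → C(10,8) = 45.
Add back selections omitting two groups (i.e. drawn from a single group): C(7,8) + C(3,8) + C(4,8) = 0.
By inclusion–exclusion: 3003 − 210 + 0 = 2793.

2793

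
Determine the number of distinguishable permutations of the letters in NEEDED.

The 6 letters of NEEDED have repeats: D appearing twice and E appearing 3 times.
The number of distinct arrangements is 6!/(3!·2!) = 720/12 = 60.

60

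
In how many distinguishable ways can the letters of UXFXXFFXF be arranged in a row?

630

UXFXXFFXF has 9 letters with F appearing 4 times and X appearing 4 times.
The number of distinct arrangements is 9!/(4!·4!) = 362880/576 = 630.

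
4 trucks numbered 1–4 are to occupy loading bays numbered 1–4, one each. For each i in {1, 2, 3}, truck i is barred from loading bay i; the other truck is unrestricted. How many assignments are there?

11

Let Aᵢ (for i ∈ {1, 2, 3}) be the placements that put truck i in its forbidden loading bay. Any j of these fix j positions, leaving (4−j)! ways to fill the rest, and there are C(3,j) ways to pick which j.
By inclusion–exclusion, the number of valid placements is Σ_{j=0}^{3} (−1)^j C(3,j)·(4−j)!.
Computing: 24 − 18 + 6 − 1 = 11.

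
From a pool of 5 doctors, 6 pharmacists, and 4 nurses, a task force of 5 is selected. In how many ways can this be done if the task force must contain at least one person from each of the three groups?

With no constraint there are C(15,5) = 3003 possible selections.
Selections missing a whole group: no doctors → C(10,5) = 252; no pharmacists → C(9,5) = 126; no nurses → C(11,5) = 462.
Add back selections omitting two groups (i.e. drawn from a single group): C(5,5) + C(6,5) + C(4,5) = 7.
By inclusion–exclusion: 3003 − 840 + 7 = 2170.

2170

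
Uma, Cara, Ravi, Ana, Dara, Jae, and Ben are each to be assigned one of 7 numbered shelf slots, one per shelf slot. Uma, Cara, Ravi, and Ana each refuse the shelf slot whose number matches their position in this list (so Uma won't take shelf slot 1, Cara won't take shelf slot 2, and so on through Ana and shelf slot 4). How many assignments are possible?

Let Aᵢ (for 1 ≤ i ≤ 4) be the placements that put person i in their forbidden shelf slot. Any j of these fix j positions, leaving (7−j)! ways to fill the rest, and there are C(4,j) ways to pick which j.
By inclusion–exclusion, the number of valid placements is Σ_{j=0}^{4} (−1)^j C(4,j)·(7−j)!.
Computing: 5040 − 2880 + 720 − 96 + 6 = 2790.

2790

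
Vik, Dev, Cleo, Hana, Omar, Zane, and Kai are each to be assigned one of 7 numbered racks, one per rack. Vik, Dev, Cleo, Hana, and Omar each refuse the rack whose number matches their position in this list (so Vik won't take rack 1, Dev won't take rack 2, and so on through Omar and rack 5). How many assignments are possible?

Let Aᵢ (for 1 ≤ i ≤ 5) be the placements that put person i in their forbidden rack. Any j of these fix j positions, leaving (7−j)! ways to fill the rest, and there are C(5,j) ways to pick which j.
By inclusion–exclusion, the number of valid placements is Σ_{j=0}^{5} (−1)^j C(5,j)·(7−j)!.
Computing: 5040 − 3600 + 1200 − 240 + 30 − 2 = 2428.

2428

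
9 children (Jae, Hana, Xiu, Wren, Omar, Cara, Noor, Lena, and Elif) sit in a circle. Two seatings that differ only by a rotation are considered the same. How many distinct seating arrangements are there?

Around a circle, 9 distinct people have 9!/9 = (8)! = 40320 rotationally distinct seatings.

40320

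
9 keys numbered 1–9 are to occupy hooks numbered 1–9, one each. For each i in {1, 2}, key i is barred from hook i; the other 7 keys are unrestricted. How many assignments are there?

Let Aᵢ (for i ∈ {1, 2}) be the placements that put key i in its forbidden hook. Any j of these fix j positions, leaving (9−j)! ways to fill the rest, and there are C(2,j) ways to pick which j.
By inclusion–exclusion, the number of valid placements is Σ_{j=0}^{2} (−1)^j C(2,j)·(9−j)!.
Computing: 362880 − 80640 + 5040 = 287280.

287280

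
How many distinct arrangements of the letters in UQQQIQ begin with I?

5

With the first slot taken by I, it remains to arrange the other 5 letters (UQQQQ).
Those 5 letters have Q appearing 4 times, giving (5)!/(4!) = 5.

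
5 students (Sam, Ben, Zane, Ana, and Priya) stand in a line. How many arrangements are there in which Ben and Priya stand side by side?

48

Glue Ben and Priya into one block (2 internal orders), leaving 4 units to arrange in a row.
So the count is 2·(4)! = 48.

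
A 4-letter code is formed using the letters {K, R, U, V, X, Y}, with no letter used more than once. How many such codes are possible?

360

This is a permutation of 4 out of 6: P(6,4) = 6!/2!.
6 × 5 × 4 × 3 = 360.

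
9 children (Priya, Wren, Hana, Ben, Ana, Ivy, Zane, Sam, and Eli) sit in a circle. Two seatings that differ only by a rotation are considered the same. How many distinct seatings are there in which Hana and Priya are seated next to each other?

Glue Hana and Priya into a block (2 internal orders). Seating 8 units around a circle gives (7)! arrangements.
So 2 × (7)! = 2 × 5040 = 10080.

10080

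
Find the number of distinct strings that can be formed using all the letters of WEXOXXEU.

Letter multiplicities in WEXOXXEU: E×2, O×1, U×1, W×1, X×3.
So there are 8! / (3!·2!) = 3360 distinguishable arrangements.

3360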